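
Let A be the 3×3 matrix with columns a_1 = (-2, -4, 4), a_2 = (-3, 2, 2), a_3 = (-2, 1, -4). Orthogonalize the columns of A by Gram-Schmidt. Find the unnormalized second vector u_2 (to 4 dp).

u_2 = (-2.6667, 2.6667, 1.3333)

a_1 = (-2, -4, 4); ‖a_1‖ = 6.0000, so e_1 = (-0.3333, -0.6667, 0.6667).
e_1·a_2 = (-0.3333)·(-3) + (-0.6667)·2 + 0.6667·2 = 1.0000.
u_2 = a_2 − 1.0000·e_1 = (-2.6667, 2.6667, 1.3333).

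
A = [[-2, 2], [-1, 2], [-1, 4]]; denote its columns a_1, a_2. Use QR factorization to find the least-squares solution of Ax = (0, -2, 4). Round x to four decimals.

x = (1.6364, 1.1818)

a_1 = (-2, -1, -1); ‖a_1‖ = 2.4495, so q_1 = (-0.8165, -0.4082, -0.4082).
q_1·a_2 = (-0.8165)·2 + (-0.4082)·2 + (-0.4082)·4 = -4.0825.
u_2 = a_2 + 4.0825·q_1 = (-1.3333, 0.3333, 2.3333).
‖u_2‖ = 2.7080, so q_2 = (-0.4924, 0.1231, 0.8616).
Qᵀb = (-0.8165, 3.2004).
Back-substitute: x_2 = 3.2004/2.7080 = 1.1818.
x_1 = (-0.8165 + 4.0825·1.1818)/2.4495 = 1.6364.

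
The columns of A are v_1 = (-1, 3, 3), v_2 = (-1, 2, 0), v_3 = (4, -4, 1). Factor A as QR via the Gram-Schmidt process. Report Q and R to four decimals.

v_1 = (-1, 3, 3); ‖v_1‖ = 4.3589, so e_1 = (-0.2294, 0.6882, 0.6882).
e_1·v_2 = (-0.2294)·(-1) + 0.6882·2 + 0.6882·0 = 1.6059.
u_2 = v_2 − 1.6059·e_1 = (-0.6316, 0.8947, -1.1053).
‖u_2‖ = 1.5560, so e_2 = (-0.4059, 0.5750, -0.7103).
e_1·v_3 = (-0.2294)·4 + 0.6882·(-4) + 0.6882·1 = -2.9824; e_2·v_3 = (-0.4059)·4 + 0.5750·(-4) + (-0.7103)·1 = -4.6341.
u_3 = v_3 + 2.9824·e_1 + 4.6341·e_2 = (1.4348, 0.7174, -0.2391).
‖u_3‖ = 1.6219, so e_3 = (0.8847, 0.4423, -0.1474).

Q = [[-0.2294, -0.4059, 0.8847], [0.6882, 0.5750, 0.4423], [0.6882, -0.7103, -0.1474]], R = [[4.3589, 1.6059, -2.9824], [0.0000, 1.5560, -4.6341], [0.0000, 0.0000, 1.6219]]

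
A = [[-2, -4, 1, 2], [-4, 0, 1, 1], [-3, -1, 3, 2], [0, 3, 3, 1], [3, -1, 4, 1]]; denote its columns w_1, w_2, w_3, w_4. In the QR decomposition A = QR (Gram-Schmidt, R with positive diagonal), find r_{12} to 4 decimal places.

r_{12} = 1.2978

w_1 = (-2, -4, -3, 0, 3); ‖w_1‖ = 6.1644, so e_1 = (-0.3244, -0.6489, -0.4867, 0.0000, 0.4867).
r_{12} = e_1·w_2 = 1.2978.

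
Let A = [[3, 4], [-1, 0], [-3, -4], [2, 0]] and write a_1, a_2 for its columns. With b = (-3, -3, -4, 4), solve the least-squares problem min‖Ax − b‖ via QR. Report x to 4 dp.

x = (2.2000, -1.5250)

a_1 = (3, -1, -3, 2); ‖a_1‖ = 4.7958, so q_1 = (0.6255, -0.2085, -0.6255, 0.4170).
q_1·a_2 = 0.6255·4 + (-0.2085)·0 + (-0.6255)·(-4) + 0.4170·0 = 5.0043.
u_2 = a_2 − 5.0043·q_1 = (0.8696, 1.0435, -0.8696, -2.0870).
‖u_2‖ = 2.6375, so q_2 = (0.3297, 0.3956, -0.3297, -0.7913).
Qᵀb = (2.9192, -4.0222).
Back-substitute: x_2 = -4.0222/2.6375 = -1.5250.
x_1 = (2.9192 − 5.0043·(-1.5250))/4.7958 = 2.2000.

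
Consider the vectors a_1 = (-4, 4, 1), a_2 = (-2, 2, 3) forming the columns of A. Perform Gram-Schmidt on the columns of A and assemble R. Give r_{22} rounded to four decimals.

a_1 = (-4, 4, 1); ‖a_1‖ = 5.7446, so q_1 = (-0.6963, 0.6963, 0.1741).
q_1·a_2 = (-0.6963)·(-2) + 0.6963·2 + 0.1741·3 = 3.3075.
u_2 = a_2 − 3.3075·q_1 = (0.3030, -0.3030, 2.4242).
r_{22} = ‖u_2‖ = 2.4618.

r_{22} = 2.4618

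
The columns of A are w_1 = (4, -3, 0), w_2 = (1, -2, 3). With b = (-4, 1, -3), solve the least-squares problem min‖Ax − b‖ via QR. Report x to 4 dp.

x = (-0.4640, -0.7400)

e_1 = w_1/‖w_1‖ = (4, -3, 0)/5.0000 = (0.8000, -0.6000, 0.0000).
r_{12} = e_1·w_2 = 2.0000.
u_2 = w_2 − 2.0000·e_1 = (-0.6000, -0.8000, 3.0000).
‖u_2‖ = 3.1623, so e_2 = (-0.1897, -0.2530, 0.9487).
Qᵀb = (-3.8000, -2.3401).
Back-substitute: x_2 = -2.3401/3.1623 = -0.7400.
x_1 = (-3.8000 − 2.0000·(-0.7400))/5.0000 = -0.4640.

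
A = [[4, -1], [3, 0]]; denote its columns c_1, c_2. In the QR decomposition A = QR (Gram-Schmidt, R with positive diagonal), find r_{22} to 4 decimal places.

r_{22} = 0.6000

q_1 = c_1/‖c_1‖ = (4, 3)/5.0000 = (0.8000, 0.6000).
r_{12} = q_1·c_2 = -0.8000.
u_2 = c_2 + 0.8000·q_1 = (-0.3600, 0.4800).
r_{22} = ‖u_2‖ = 0.6000.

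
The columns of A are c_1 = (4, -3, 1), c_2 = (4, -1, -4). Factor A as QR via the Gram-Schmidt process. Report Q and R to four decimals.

Q = [[0.7845, 0.3430], [-0.5883, 0.1481], [0.1961, -0.9276]], R = [[5.0990, 2.9417], [0.0000, 4.9342]]

c_1 = (4, -3, 1); ‖c_1‖ = 5.0990, so e_1 = (0.7845, -0.5883, 0.1961).
e_1·c_2 = 0.7845·4 + (-0.5883)·(-1) + 0.1961·(-4) = 2.9417.
u_2 = c_2 − 2.9417·e_1 = (1.6923, 0.7308, -4.5769).
‖u_2‖ = 4.9342, so e_2 = (0.3430, 0.1481, -0.9276).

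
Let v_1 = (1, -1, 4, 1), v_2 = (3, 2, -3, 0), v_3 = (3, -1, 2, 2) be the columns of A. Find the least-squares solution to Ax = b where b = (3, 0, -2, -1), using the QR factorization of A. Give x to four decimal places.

x = (-0.2079, 0.5644, 0.2970)

e_1 = v_1/‖v_1‖ = (1, -1, 4, 1)/4.3589 = (0.2294, -0.2294, 0.9177, 0.2294).
r_{12} = e_1·v_2 = -2.5236.
u_2 = v_2 + 2.5236·e_1 = (3.5789, 1.4211, -0.6842, 0.5789).
‖u_2‖ = 3.9537, so e_2 = (0.9052, 0.3594, -0.1731, 0.1464).
r_{13} = e_1·v_3 = 3.2118; r_{23} = e_2·v_3 = 2.3030.
u_3 = v_3 − 3.2118·e_1 − 2.3030·e_2 = (0.1785, -1.0909, -0.5488, 0.9259).
‖u_3‖ = 1.5429, so e_3 = (0.1157, -0.7071, -0.3557, 0.6001).
Qᵀb = (-1.3765, 2.9153, 0.4583).
Back-substitute: x_3 = 0.4583/1.5429 = 0.2970.
x_2 = (2.9153 − 2.3030·0.2970)/3.9537 = 0.5644.
x_1 = (-1.3765 + 2.5236·0.5644 − 3.2118·0.2970)/4.3589 = -0.2079.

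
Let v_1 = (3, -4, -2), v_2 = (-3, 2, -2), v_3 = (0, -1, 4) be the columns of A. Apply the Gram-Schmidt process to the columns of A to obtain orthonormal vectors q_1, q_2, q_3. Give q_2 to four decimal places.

q_2 = (-0.4952, 0.0619, -0.8666)

v_1 = (3, -4, -2); ‖v_1‖ = 5.3852, so q_1 = (0.5571, -0.7428, -0.3714).
q_1·v_2 = 0.5571·(-3) + (-0.7428)·2 + (-0.3714)·(-2) = -2.4140.
u_2 = v_2 + 2.4140·q_1 = (-1.6552, 0.2069, -2.8966).
‖u_2‖ = 3.3425, so q_2 = (-0.4952, 0.0619, -0.8666).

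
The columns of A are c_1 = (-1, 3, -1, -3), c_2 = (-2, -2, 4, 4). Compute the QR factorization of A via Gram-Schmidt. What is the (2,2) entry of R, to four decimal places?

r_{22} = 4.4721

c_1 = (-1, 3, -1, -3); ‖c_1‖ = 4.4721, so e_1 = (-0.2236, 0.6708, -0.2236, -0.6708).
e_1·c_2 = (-0.2236)·(-2) + 0.6708·(-2) + (-0.2236)·4 + (-0.6708)·4 = -4.4721.
u_2 = c_2 + 4.4721·e_1 = (-3.0000, 1.0000, 3.0000, 1.0000).
r_{22} = ‖u_2‖ = 4.4721.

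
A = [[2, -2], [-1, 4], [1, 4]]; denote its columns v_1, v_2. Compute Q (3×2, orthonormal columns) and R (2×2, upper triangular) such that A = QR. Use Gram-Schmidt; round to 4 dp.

Q = [[0.8165, -0.1155], [-0.4082, 0.5774], [0.4082, 0.8083]], R = [[2.4495, -1.6330], [0.0000, 5.7735]]

v_1 = (2, -1, 1); ‖v_1‖ = 2.4495, so q_1 = (0.8165, -0.4082, 0.4082).
q_1·v_2 = 0.8165·(-2) + (-0.4082)·4 + 0.4082·4 = -1.6330.
u_2 = v_2 + 1.6330·q_1 = (-0.6667, 3.3333, 4.6667).
‖u_2‖ = 5.7735, so q_2 = (-0.1155, 0.5774, 0.8083).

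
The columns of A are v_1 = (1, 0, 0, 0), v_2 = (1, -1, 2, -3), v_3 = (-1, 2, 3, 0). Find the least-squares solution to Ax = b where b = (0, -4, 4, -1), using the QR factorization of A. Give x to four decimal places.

x = (-1.1024, 1.0783, -0.0241)

q_1 = v_1/‖v_1‖ = (1, 0, 0, 0)/1.0000 = (1.0000, 0.0000, 0.0000, 0.0000).
r_{12} = q_1·v_2 = 1.0000.
u_2 = v_2 − 1.0000·q_1 = (0.0000, -1.0000, 2.0000, -3.0000).
‖u_2‖ = 3.7417, so q_2 = (0.0000, -0.2673, 0.5345, -0.8018).
r_{13} = q_1·v_3 = -1.0000; r_{23} = q_2·v_3 = 1.0690.
u_3 = v_3 + 1.0000·q_1 − 1.0690·q_2 = (0.0000, 2.2857, 2.4286, 0.8571).
‖u_3‖ = 3.4434, so q_3 = (0.0000, 0.6638, 0.7053, 0.2489).
Qᵀb = (0.0000, 4.0089, -0.0830).
Back-substitute: x_3 = -0.0830/3.4434 = -0.0241.
x_2 = (4.0089 − 1.0690·(-0.0241))/3.7417 = 1.0783.
x_1 = (0.0000 − 1.0000·1.0783 + 1.0000·(-0.0241))/1.0000 = -1.1024.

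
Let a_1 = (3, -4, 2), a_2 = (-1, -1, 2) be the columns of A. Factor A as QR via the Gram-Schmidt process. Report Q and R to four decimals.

a_1 = (3, -4, 2); ‖a_1‖ = 5.3852, so q_1 = (0.5571, -0.7428, 0.3714).
q_1·a_2 = 0.5571·(-1) + (-0.7428)·(-1) + 0.3714·2 = 0.9285.
u_2 = a_2 − 0.9285·q_1 = (-1.5172, -0.3103, 1.6552).
‖u_2‖ = 2.2667, so q_2 = (-0.6694, -0.1369, 0.7302).

Q = [[0.5571, -0.6694], [-0.7428, -0.1369], [0.3714, 0.7302]], R = [[5.3852, 0.9285], [0.0000, 2.2667]]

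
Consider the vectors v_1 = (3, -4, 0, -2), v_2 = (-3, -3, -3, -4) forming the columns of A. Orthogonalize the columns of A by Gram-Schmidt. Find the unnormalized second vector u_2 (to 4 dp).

v_1 = (3, -4, 0, -2); ‖v_1‖ = 5.3852, so e_1 = (0.5571, -0.7428, 0.0000, -0.3714).
e_1·v_2 = 0.5571·(-3) + (-0.7428)·(-3) + 0.0000·(-3) + (-0.3714)·(-4) = 2.0426.
u_2 = v_2 − 2.0426·e_1 = (-4.1379, -1.4828, -3.0000, -3.2414).

u_2 = (-4.1379, -1.4828, -3.0000, -3.2414)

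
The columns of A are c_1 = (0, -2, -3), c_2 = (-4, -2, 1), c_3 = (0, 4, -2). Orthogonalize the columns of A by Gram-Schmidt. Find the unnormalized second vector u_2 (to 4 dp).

u_2 = (-4.0000, -1.8462, 1.2308)

c_1 = (0, -2, -3); ‖c_1‖ = 3.6056, so e_1 = (0.0000, -0.5547, -0.8321).
e_1·c_2 = 0.0000·(-4) + (-0.5547)·(-2) + (-0.8321)·1 = 0.2774.
u_2 = c_2 − 0.2774·e_1 = (-4.0000, -1.8462, 1.2308).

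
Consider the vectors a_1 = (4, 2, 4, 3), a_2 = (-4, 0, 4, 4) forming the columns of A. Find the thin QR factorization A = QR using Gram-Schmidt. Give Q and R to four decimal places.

Q = [[0.5963, -0.7570], [0.2981, -0.0797], [0.5963, 0.4383], [0.4472, 0.4781]], R = [[6.7082, 1.7889], [0.0000, 6.6933]]

a_1 = (4, 2, 4, 3); ‖a_1‖ = 6.7082, so q_1 = (0.5963, 0.2981, 0.5963, 0.4472).
q_1·a_2 = 0.5963·(-4) + 0.2981·0 + 0.5963·4 + 0.4472·4 = 1.7889.
u_2 = a_2 − 1.7889·q_1 = (-5.0667, -0.5333, 2.9333, 3.2000).
‖u_2‖ = 6.6933, so q_2 = (-0.7570, -0.0797, 0.4383, 0.4781).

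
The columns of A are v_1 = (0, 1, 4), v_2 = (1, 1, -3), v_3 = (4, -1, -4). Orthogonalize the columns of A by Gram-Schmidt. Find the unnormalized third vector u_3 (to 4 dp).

v_1 = (0, 1, 4); ‖v_1‖ = 4.1231, so e_1 = (0.0000, 0.2425, 0.9701).
e_1·v_2 = 0.0000·1 + 0.2425·1 + 0.9701·(-3) = -2.6679.
u_2 = v_2 + 2.6679·e_1 = (1.0000, 1.6471, -0.4118).
‖u_2‖ = 1.9704, so e_2 = (0.5075, 0.8359, -0.2090).
e_1·v_3 = 0.0000·4 + 0.2425·(-1) + 0.9701·(-4) = -4.1231; e_2·v_3 = 0.5075·4 + 0.8359·(-1) + (-0.2090)·(-4) = 2.0301.
u_3 = v_3 + 4.1231·e_1 − 2.0301·e_2 = (2.9697, -1.6970, 0.4242).

u_3 = (2.9697, -1.6970, 0.4242)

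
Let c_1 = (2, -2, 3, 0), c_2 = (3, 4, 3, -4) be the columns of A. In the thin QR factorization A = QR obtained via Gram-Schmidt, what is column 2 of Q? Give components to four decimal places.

q_2 = (0.3171, 0.7027, 0.2571, -0.5827)

c_1 = (2, -2, 3, 0); ‖c_1‖ = 4.1231, so q_1 = (0.4851, -0.4851, 0.7276, 0.0000).
q_1·c_2 = 0.4851·3 + (-0.4851)·4 + 0.7276·3 + 0.0000·(-4) = 1.6977.
u_2 = c_2 − 1.6977·q_1 = (2.1765, 4.8235, 1.7647, -4.0000).
‖u_2‖ = 6.8642, so q_2 = (0.3171, 0.7027, 0.2571, -0.5827).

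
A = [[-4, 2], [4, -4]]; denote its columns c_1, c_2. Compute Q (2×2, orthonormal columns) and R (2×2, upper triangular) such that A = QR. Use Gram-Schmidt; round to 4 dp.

c_1 = (-4, 4); ‖c_1‖ = 5.6569, so e_1 = (-0.7071, 0.7071).
e_1·c_2 = (-0.7071)·2 + 0.7071·(-4) = -4.2426.
u_2 = c_2 + 4.2426·e_1 = (-1.0000, -1.0000).
‖u_2‖ = 1.4142, so e_2 = (-0.7071, -0.7071).

Q = [[-0.7071, -0.7071], [0.7071, -0.7071]], R = [[5.6569, -4.2426], [0.0000, 1.4142]]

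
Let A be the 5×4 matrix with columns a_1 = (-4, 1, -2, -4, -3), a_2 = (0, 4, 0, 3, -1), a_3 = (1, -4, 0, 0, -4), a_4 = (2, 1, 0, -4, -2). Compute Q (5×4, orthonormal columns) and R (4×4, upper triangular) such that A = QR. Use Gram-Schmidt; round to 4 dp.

a_1 = (-4, 1, -2, -4, -3); ‖a_1‖ = 6.7823, so q_1 = (-0.5898, 0.1474, -0.2949, -0.5898, -0.4423).
q_1·a_2 = (-0.5898)·0 + 0.1474·4 + (-0.2949)·0 + (-0.5898)·3 + (-0.4423)·(-1) = -0.7372.
u_2 = a_2 + 0.7372·q_1 = (-0.4348, 4.1087, -0.2174, 2.5652, -1.3261).
‖u_2‖ = 5.0454, so q_2 = (-0.0862, 0.8143, -0.0431, 0.5084, -0.2628).
q_1·a_3 = (-0.5898)·1 + 0.1474·(-4) + (-0.2949)·0 + (-0.5898)·0 + (-0.4423)·(-4) = 0.5898; q_2·a_3 = (-0.0862)·1 + 0.8143·(-4) + (-0.0431)·0 + 0.5084·0 + (-0.2628)·(-4) = -2.2922.
u_3 = a_3 − 0.5898·q_1 + 2.2922·q_2 = (1.1503, -2.2203, 0.0751, 1.5132, -4.3416).
‖u_3‖ = 5.2343, so q_3 = (0.2198, -0.4242, 0.0144, 0.2891, -0.8294).
q_1·a_4 = (-0.5898)·2 + 0.1474·1 + (-0.2949)·0 + (-0.5898)·(-4) + (-0.4423)·(-2) = 2.2116; q_2·a_4 = (-0.0862)·2 + 0.8143·1 + (-0.0431)·0 + 0.5084·(-4) + (-0.2628)·(-2) = -0.8660; q_3·a_4 = 0.2198·2 + (-0.4242)·1 + 0.0144·0 + 0.2891·(-4) + (-0.8294)·(-2) = 0.5178.
u_4 = a_4 − 2.2116·q_1 + 0.8660·q_2 − 0.5178·q_3 = (3.1159, 1.5988, 0.6074, -2.4050, -0.8198).
‖u_4‖ = 4.3693, so q_4 = (0.7131, 0.3659, 0.1390, -0.5504, -0.1876).

Q = [[-0.5898, -0.0862, 0.2198, 0.7131], [0.1474, 0.8143, -0.4242, 0.3659], [-0.2949, -0.0431, 0.0144, 0.1390], [-0.5898, 0.5084, 0.2891, -0.5504], [-0.4423, -0.2628, -0.8294, -0.1876]], R = [[6.7823, -0.7372, 0.5898, 2.2116], [0.0000, 5.0454, -2.2922, -0.8660], [0.0000, 0.0000, 5.2343, 0.5178], [0.0000, 0.0000, 0.0000, 4.3693]]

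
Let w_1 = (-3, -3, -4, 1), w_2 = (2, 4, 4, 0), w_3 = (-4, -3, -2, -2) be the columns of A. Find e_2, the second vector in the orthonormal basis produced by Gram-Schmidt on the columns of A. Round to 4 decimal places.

e_2 = (-0.5304, 0.6298, 0.0663, 0.5635)

w_1 = (-3, -3, -4, 1); ‖w_1‖ = 5.9161, so e_1 = (-0.5071, -0.5071, -0.6761, 0.1690).
e_1·w_2 = (-0.5071)·2 + (-0.5071)·4 + (-0.6761)·4 + 0.1690·0 = -5.7470.
u_2 = w_2 + 5.7470·e_1 = (-0.9143, 1.0857, 0.1143, 0.9714).
‖u_2‖ = 1.7238, so e_2 = (-0.5304, 0.6298, 0.0663, 0.5635).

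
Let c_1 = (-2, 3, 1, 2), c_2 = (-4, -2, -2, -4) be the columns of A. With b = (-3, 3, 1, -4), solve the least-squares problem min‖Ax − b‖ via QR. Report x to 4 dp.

x = (0.7317, 0.6463)

c_1 = (-2, 3, 1, 2); ‖c_1‖ = 4.2426, so q_1 = (-0.4714, 0.7071, 0.2357, 0.4714).
q_1·c_2 = (-0.4714)·(-4) + 0.7071·(-2) + 0.2357·(-2) + 0.4714·(-4) = -1.8856.
u_2 = c_2 + 1.8856·q_1 = (-4.8889, -0.6667, -1.5556, -3.1111).
‖u_2‖ = 6.0369, so q_2 = (-0.8098, -0.1104, -0.2577, -0.5153).
Qᵀb = (1.8856, 3.9019).
Back-substitute: x_2 = 3.9019/6.0369 = 0.6463.
x_1 = (1.8856 + 1.8856·0.6463)/4.2426 = 0.7317.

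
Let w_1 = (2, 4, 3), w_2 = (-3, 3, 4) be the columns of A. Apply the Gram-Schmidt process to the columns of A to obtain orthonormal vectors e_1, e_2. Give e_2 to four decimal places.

e_2 = (-0.8877, 0.1083, 0.4475)

w_1 = (2, 4, 3); ‖w_1‖ = 5.3852, so e_1 = (0.3714, 0.7428, 0.5571).
e_1·w_2 = 0.3714·(-3) + 0.7428·3 + 0.5571·4 = 3.3425.
u_2 = w_2 − 3.3425·e_1 = (-4.2414, 0.5172, 2.1379).
‖u_2‖ = 4.7778, so e_2 = (-0.8877, 0.1083, 0.4475).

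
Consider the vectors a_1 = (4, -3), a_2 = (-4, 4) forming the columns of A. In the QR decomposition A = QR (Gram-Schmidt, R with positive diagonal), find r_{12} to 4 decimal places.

a_1 = (4, -3); ‖a_1‖ = 5.0000, so e_1 = (0.8000, -0.6000).
r_{12} = e_1·a_2 = -5.6000.

r_{12} = -5.6000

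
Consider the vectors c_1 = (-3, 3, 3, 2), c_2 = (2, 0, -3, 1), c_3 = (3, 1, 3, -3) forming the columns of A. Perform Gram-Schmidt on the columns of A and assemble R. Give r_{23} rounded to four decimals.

q_1 = c_1/‖c_1‖ = (-3, 3, 3, 2)/5.5678 = (-0.5388, 0.5388, 0.5388, 0.3592).
r_{12} = q_1·c_2 = -2.3349.
u_2 = c_2 + 2.3349·q_1 = (0.7419, 1.2581, -1.7419, 1.8387).
‖u_2‖ = 2.9238, so q_2 = (0.2538, 0.4303, -0.5958, 0.6289).
r_{23} = q_2·c_3 = -2.4824.

r_{23} = -2.4824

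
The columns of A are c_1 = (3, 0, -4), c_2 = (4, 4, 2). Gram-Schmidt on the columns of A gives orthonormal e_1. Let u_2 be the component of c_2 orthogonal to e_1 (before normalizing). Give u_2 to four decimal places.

u_2 = (3.5200, 4.0000, 2.6400)

c_1 = (3, 0, -4); ‖c_1‖ = 5.0000, so e_1 = (0.6000, 0.0000, -0.8000).
e_1·c_2 = 0.6000·4 + 0.0000·4 + (-0.8000)·2 = 0.8000.
u_2 = c_2 − 0.8000·e_1 = (3.5200, 4.0000, 2.6400).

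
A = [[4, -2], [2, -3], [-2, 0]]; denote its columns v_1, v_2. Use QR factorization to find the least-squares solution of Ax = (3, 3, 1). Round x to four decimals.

x = (-0.0172, -1.1724)

v_1 = (4, 2, -2); ‖v_1‖ = 4.8990, so q_1 = (0.8165, 0.4082, -0.4082).
q_1·v_2 = 0.8165·(-2) + 0.4082·(-3) + (-0.4082)·0 = -2.8577.
u_2 = v_2 + 2.8577·q_1 = (0.3333, -1.8333, -1.1667).
‖u_2‖ = 2.1985, so q_2 = (0.1516, -0.8339, -0.5307).
Qᵀb = (3.2660, -2.5775).
Back-substitute: x_2 = -2.5775/2.1985 = -1.1724.
x_1 = (3.2660 + 2.8577·(-1.1724))/4.8990 = -0.0172.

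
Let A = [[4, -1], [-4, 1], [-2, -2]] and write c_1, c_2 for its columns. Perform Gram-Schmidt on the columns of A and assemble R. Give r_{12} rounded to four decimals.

r_{12} = -0.6667

q_1 = c_1/‖c_1‖ = (4, -4, -2)/6.0000 = (0.6667, -0.6667, -0.3333).
r_{12} = q_1·c_2 = -0.6667.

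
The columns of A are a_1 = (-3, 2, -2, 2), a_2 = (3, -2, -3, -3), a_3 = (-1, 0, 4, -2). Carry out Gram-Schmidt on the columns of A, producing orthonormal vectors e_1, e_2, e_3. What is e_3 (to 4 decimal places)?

e_1 = a_1/‖a_1‖ = (-3, 2, -2, 2)/4.5826 = (-0.6547, 0.4364, -0.4364, 0.4364).
r_{12} = e_1·a_2 = -2.8368.
u_2 = a_2 + 2.8368·e_1 = (1.1429, -0.7619, -4.2381, -1.7619).
‖u_2‖ = 4.7909, so e_2 = (0.2385, -0.1590, -0.8846, -0.3678).
r_{13} = e_1·a_3 = -1.9640; r_{23} = e_2·a_3 = -3.0415.
u_3 = a_3 + 1.9640·e_1 + 3.0415·e_2 = (-1.5602, 0.3734, 0.4523, -2.2614).
‖u_3‖ = 2.8093, so e_3 = (-0.5554, 0.1329, 0.1610, -0.8050).

e_3 = (-0.5554, 0.1329, 0.1610, -0.8050)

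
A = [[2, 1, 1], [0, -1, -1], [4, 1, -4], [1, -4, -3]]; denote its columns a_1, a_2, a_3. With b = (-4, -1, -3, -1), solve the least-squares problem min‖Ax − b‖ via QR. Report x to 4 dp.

q_1 = a_1/‖a_1‖ = (2, 0, 4, 1)/4.5826 = (0.4364, 0.0000, 0.8729, 0.2182).
r_{12} = q_1·a_2 = 0.4364.
u_2 = a_2 − 0.4364·q_1 = (0.8095, -1.0000, 0.6190, -4.0952).
‖u_2‖ = 4.3370, so q_2 = (0.1867, -0.2306, 0.1427, -0.9443).
r_{13} = q_1·a_3 = -3.7097; r_{23} = q_2·a_3 = 2.6791.
u_3 = a_3 + 3.7097·q_1 − 2.6791·q_2 = (2.1190, -0.3823, -1.1443, 0.3392).
‖u_3‖ = 2.4619, so q_3 = (0.8607, -0.1553, -0.4648, 0.1378).
Qᵀb = (-4.5826, 0.0000, -2.0310).
Back-substitute: x_3 = -2.0310/2.4619 = -0.8250.
x_2 = (0.0000 − 2.6791·(-0.8250))/4.3370 = 0.5096.
x_1 = (-4.5826 − 0.4364·0.5096 + 3.7097·(-0.8250))/4.5826 = -1.7164.

x = (-1.7164, 0.5096, -0.8250)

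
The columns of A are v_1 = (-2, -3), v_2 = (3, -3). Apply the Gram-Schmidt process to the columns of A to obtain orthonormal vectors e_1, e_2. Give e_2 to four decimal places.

e_2 = (0.8321, -0.5547)

v_1 = (-2, -3); ‖v_1‖ = 3.6056, so e_1 = (-0.5547, -0.8321).
e_1·v_2 = (-0.5547)·3 + (-0.8321)·(-3) = 0.8321.
u_2 = v_2 − 0.8321·e_1 = (3.4615, -2.3077).
‖u_2‖ = 4.1603, so e_2 = (0.8321, -0.5547).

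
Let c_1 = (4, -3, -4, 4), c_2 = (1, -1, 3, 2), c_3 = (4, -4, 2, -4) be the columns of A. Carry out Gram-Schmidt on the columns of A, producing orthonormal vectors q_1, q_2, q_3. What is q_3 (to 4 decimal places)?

c_1 = (4, -3, -4, 4); ‖c_1‖ = 7.5498, so q_1 = (0.5298, -0.3974, -0.5298, 0.5298).
q_1·c_2 = 0.5298·1 + (-0.3974)·(-1) + (-0.5298)·3 + 0.5298·2 = 0.3974.
u_2 = c_2 − 0.3974·q_1 = (0.7895, -0.8421, 3.2105, 1.7895).
‖u_2‖ = 3.8525, so q_2 = (0.2049, -0.2186, 0.8334, 0.4645).
q_1·c_3 = 0.5298·4 + (-0.3974)·(-4) + (-0.5298)·2 + 0.5298·(-4) = 0.5298; q_2·c_3 = 0.2049·4 + (-0.2186)·(-4) + 0.8334·2 + 0.4645·(-4) = 1.5028.
u_3 = c_3 − 0.5298·q_1 − 1.5028·q_2 = (3.4113, -3.4610, 1.0284, -4.9787).
‖u_3‖ = 7.0329, so q_3 = (0.4851, -0.4921, 0.1462, -0.7079).

q_3 = (0.4851, -0.4921, 0.1462, -0.7079)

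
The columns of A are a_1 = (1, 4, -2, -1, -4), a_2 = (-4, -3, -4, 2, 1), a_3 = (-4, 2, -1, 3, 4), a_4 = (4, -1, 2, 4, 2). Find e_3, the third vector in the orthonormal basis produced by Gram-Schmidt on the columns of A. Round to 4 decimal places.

a_1 = (1, 4, -2, -1, -4); ‖a_1‖ = 6.1644, so e_1 = (0.1622, 0.6489, -0.3244, -0.1622, -0.6489).
e_1·a_2 = 0.1622·(-4) + 0.6489·(-3) + (-0.3244)·(-4) + (-0.1622)·2 + (-0.6489)·1 = -2.2711.
u_2 = a_2 + 2.2711·e_1 = (-3.6316, -1.5263, -4.7368, 1.6316, -0.4737).
‖u_2‖ = 6.3908, so e_2 = (-0.5683, -0.2388, -0.7412, 0.2553, -0.0741).
e_1·a_3 = 0.1622·(-4) + 0.6489·2 + (-0.3244)·(-1) + (-0.1622)·3 + (-0.6489)·4 = -2.1089; e_2·a_3 = (-0.5683)·(-4) + (-0.2388)·2 + (-0.7412)·(-1) + 0.2553·3 + (-0.0741)·4 = 3.0060.
u_3 = a_3 + 2.1089·e_1 − 3.0060·e_2 = (-1.9497, 4.0863, 0.5438, 1.8905, 2.8544).
‖u_3‖ = 5.7023, so e_3 = (-0.3419, 0.7166, 0.0954, 0.3315, 0.5006).

e_3 = (-0.3419, 0.7166, 0.0954, 0.3315, 0.5006)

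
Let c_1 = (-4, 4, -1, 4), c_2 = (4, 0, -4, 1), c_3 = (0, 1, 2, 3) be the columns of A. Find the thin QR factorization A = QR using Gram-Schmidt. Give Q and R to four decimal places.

c_1 = (-4, 4, -1, 4); ‖c_1‖ = 7.0000, so q_1 = (-0.5714, 0.5714, -0.1429, 0.5714).
q_1·c_2 = (-0.5714)·4 + 0.5714·0 + (-0.1429)·(-4) + 0.5714·1 = -1.1429.
u_2 = c_2 + 1.1429·q_1 = (3.3469, 0.6531, -4.1633, 1.6531).
‖u_2‖ = 5.6297, so q_2 = (0.5945, 0.1160, -0.7395, 0.2936).
q_1·c_3 = (-0.5714)·0 + 0.5714·1 + (-0.1429)·2 + 0.5714·3 = 2.0000; q_2·c_3 = 0.5945·0 + 0.1160·1 + (-0.7395)·2 + 0.2936·3 = -0.4821.
u_3 = c_3 − 2.0000·q_1 + 0.4821·q_2 = (1.4295, -0.0869, 1.9292, 1.9987).
‖u_3‖ = 3.1253, so q_3 = (0.4574, -0.0278, 0.6173, 0.6395).

Q = [[-0.5714, 0.5945, 0.4574], [0.5714, 0.1160, -0.0278], [-0.1429, -0.7395, 0.6173], [0.5714, 0.2936, 0.6395]], R = [[7.0000, -1.1429, 2.0000], [0.0000, 5.6297, -0.4821], [0.0000, 0.0000, 3.1253]]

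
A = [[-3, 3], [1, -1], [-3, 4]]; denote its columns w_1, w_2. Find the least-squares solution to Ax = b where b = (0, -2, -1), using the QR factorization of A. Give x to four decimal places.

q_1 = w_1/‖w_1‖ = (-3, 1, -3)/4.3589 = (-0.6882, 0.2294, -0.6882).
r_{12} = q_1·w_2 = -5.0471.
u_2 = w_2 + 5.0471·q_1 = (-0.4737, 0.1579, 0.5263).
‖u_2‖ = 0.7255, so q_2 = (-0.6529, 0.2176, 0.7255).
Qᵀb = (0.2294, -1.1608).
Back-substitute: x_2 = -1.1608/0.7255 = -1.6000.
x_1 = (0.2294 + 5.0471·(-1.6000))/4.3589 = -1.8000.

x = (-1.8000, -1.6000)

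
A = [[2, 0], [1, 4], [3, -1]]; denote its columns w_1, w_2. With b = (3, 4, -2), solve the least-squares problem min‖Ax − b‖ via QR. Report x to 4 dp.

x = (0.2110, 1.0464)

q_1 = w_1/‖w_1‖ = (2, 1, 3)/3.7417 = (0.5345, 0.2673, 0.8018).
r_{12} = q_1·w_2 = 0.2673.
u_2 = w_2 − 0.2673·q_1 = (-0.1429, 3.9286, -1.2143).
‖u_2‖ = 4.1144, so q_2 = (-0.0347, 0.9548, -0.2951).
Qᵀb = (1.0690, 4.3054).
Back-substitute: x_2 = 4.3054/4.1144 = 1.0464.
x_1 = (1.0690 − 0.2673·1.0464)/3.7417 = 0.2110.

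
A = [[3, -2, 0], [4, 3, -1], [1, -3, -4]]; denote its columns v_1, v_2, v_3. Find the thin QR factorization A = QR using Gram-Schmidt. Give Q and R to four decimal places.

Q = [[0.5883, -0.5042, 0.6322], [0.7845, 0.5455, -0.2950], [0.1961, -0.6695, -0.7165]], R = [[5.0990, 0.5883, -1.5689], [0.0000, 4.6534, 2.1324], [0.0000, 0.0000, 3.1609]]

v_1 = (3, 4, 1); ‖v_1‖ = 5.0990, so q_1 = (0.5883, 0.7845, 0.1961).
q_1·v_2 = 0.5883·(-2) + 0.7845·3 + 0.1961·(-3) = 0.5883.
u_2 = v_2 − 0.5883·q_1 = (-2.3462, 2.5385, -3.1154).
‖u_2‖ = 4.6534, so q_2 = (-0.5042, 0.5455, -0.6695).
q_1·v_3 = 0.5883·0 + 0.7845·(-1) + 0.1961·(-4) = -1.5689; q_2·v_3 = (-0.5042)·0 + 0.5455·(-1) + (-0.6695)·(-4) = 2.1324.
u_3 = v_3 + 1.5689·q_1 − 2.1324·q_2 = (1.9982, -0.9325, -2.2647).
‖u_3‖ = 3.1609, so q_3 = (0.6322, -0.2950, -0.7165).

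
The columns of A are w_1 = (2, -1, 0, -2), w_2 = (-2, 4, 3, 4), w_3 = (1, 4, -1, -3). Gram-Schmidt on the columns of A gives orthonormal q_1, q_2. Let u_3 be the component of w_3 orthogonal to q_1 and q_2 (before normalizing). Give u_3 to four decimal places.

u_3 = (-0.4631, 3.6242, -2.1074, -2.2752)

q_1 = w_1/‖w_1‖ = (2, -1, 0, -2)/3.0000 = (0.6667, -0.3333, 0.0000, -0.6667).
r_{12} = q_1·w_2 = -5.3333.
u_2 = w_2 + 5.3333·q_1 = (1.5556, 2.2222, 3.0000, 0.4444).
‖u_2‖ = 4.0689, so q_2 = (0.3823, 0.5462, 0.7373, 0.1092).
r_{13} = q_1·w_3 = 1.3333; r_{23} = q_2·w_3 = 1.5019.
u_3 = w_3 − 1.3333·q_1 − 1.5019·q_2 = (-0.4631, 3.6242, -2.1074, -2.2752).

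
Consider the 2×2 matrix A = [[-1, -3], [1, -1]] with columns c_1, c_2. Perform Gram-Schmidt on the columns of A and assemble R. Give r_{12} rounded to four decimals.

r_{12} = 1.4142

c_1 = (-1, 1); ‖c_1‖ = 1.4142, so e_1 = (-0.7071, 0.7071).
r_{12} = e_1·c_2 = 1.4142.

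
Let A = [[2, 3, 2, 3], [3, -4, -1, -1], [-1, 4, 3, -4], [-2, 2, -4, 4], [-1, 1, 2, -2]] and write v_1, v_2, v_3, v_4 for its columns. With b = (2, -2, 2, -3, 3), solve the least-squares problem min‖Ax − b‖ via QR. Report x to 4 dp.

v_1 = (2, 3, -1, -2, -1); ‖v_1‖ = 4.3589, so e_1 = (0.4588, 0.6882, -0.2294, -0.4588, -0.2294).
e_1·v_2 = 0.4588·3 + 0.6882·(-4) + (-0.2294)·4 + (-0.4588)·2 + (-0.2294)·1 = -3.4412.
u_2 = v_2 + 3.4412·e_1 = (4.5789, -1.6316, 3.2105, 0.4211, 0.2105).
‖u_2‖ = 5.8445, so e_2 = (0.7835, -0.2792, 0.5493, 0.0720, 0.0360).
e_1·v_3 = 0.4588·2 + 0.6882·(-1) + (-0.2294)·3 + (-0.4588)·(-4) + (-0.2294)·2 = 0.9177; e_2·v_3 = 0.7835·2 + (-0.2792)·(-1) + 0.5493·3 + 0.0720·(-4) + 0.0360·2 = 3.2779.
u_3 = v_3 − 0.9177·e_1 − 3.2779·e_2 = (-0.9892, -0.7165, 1.4099, -3.8151, 2.0924).
‖u_3‖ = 4.7342, so e_3 = (-0.2089, -0.1513, 0.2978, -0.8059, 0.4420).
e_1·v_4 = 0.4588·3 + 0.6882·(-1) + (-0.2294)·(-4) + (-0.4588)·4 + (-0.2294)·(-2) = 0.2294; e_2·v_4 = 0.7835·3 + (-0.2792)·(-1) + 0.5493·(-4) + 0.0720·4 + 0.0360·(-2) = 0.6484; e_3·v_4 = (-0.2089)·3 + (-0.1513)·(-1) + 0.2978·(-4) + (-0.8059)·4 + 0.4420·(-2) = -5.7741.
u_4 = v_4 − 0.2294·e_1 − 0.6484·e_2 + 5.7741·e_3 = (1.1803, -1.8507, -2.5840, -0.5945, 0.5813).
‖u_4‖ = 3.4910, so e_4 = (0.3381, -0.5302, -0.7402, -0.1703, 0.1665).
Qᵀb = (-0.2294, 3.1159, 4.2239, 1.2666).
Back-substitute: x_4 = 1.2666/3.4910 = 0.3628.
x_3 = (4.2239 + 5.7741·0.3628)/4.7342 = 1.3347.
x_2 = (3.1159 − 3.2779·1.3347 − 0.6484·0.3628)/5.8445 = -0.2557.
x_1 = (-0.2294 + 3.4412·(-0.2557) − 0.9177·1.3347 − 0.2294·0.3628)/4.3589 = -0.5546.

x = (-0.5546, -0.2557, 1.3347, 0.3628)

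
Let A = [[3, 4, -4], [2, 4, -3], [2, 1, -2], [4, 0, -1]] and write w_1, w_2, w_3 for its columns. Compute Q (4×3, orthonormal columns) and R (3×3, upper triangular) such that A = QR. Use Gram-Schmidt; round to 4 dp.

w_1 = (3, 2, 2, 4); ‖w_1‖ = 5.7446, so q_1 = (0.5222, 0.3482, 0.3482, 0.6963).
q_1·w_2 = 0.5222·4 + 0.3482·4 + 0.3482·1 + 0.6963·0 = 3.8297.
u_2 = w_2 − 3.8297·q_1 = (2.0000, 2.6667, -0.3333, -2.6667).
‖u_2‖ = 4.2817, so q_2 = (0.4671, 0.6228, -0.0778, -0.6228).
q_1·w_3 = 0.5222·(-4) + 0.3482·(-3) + 0.3482·(-2) + 0.6963·(-1) = -4.5260; q_2·w_3 = 0.4671·(-4) + 0.6228·(-3) + (-0.0778)·(-2) + (-0.6228)·(-1) = -2.9583.
u_3 = w_3 + 4.5260·q_1 + 2.9583·q_2 = (-0.2545, 0.4182, -0.6545, 0.3091).
‖u_3‖ = 0.8739, so q_3 = (-0.2913, 0.4785, -0.7490, 0.3537).

Q = [[0.5222, 0.4671, -0.2913], [0.3482, 0.6228, 0.4785], [0.3482, -0.0778, -0.7490], [0.6963, -0.6228, 0.3537]], R = [[5.7446, 3.8297, -4.5260], [0.0000, 4.2817, -2.9583], [0.0000, 0.0000, 0.8739]]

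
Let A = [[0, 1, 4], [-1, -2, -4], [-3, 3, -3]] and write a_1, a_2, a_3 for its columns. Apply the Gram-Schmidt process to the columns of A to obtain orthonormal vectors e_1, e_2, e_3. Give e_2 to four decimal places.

e_1 = a_1/‖a_1‖ = (0, -1, -3)/3.1623 = (0.0000, -0.3162, -0.9487).
r_{12} = e_1·a_2 = -2.2136.
u_2 = a_2 + 2.2136·e_1 = (1.0000, -2.7000, 0.9000).
‖u_2‖ = 3.0166, so e_2 = (0.3315, -0.8950, 0.2983).

e_2 = (0.3315, -0.8950, 0.2983)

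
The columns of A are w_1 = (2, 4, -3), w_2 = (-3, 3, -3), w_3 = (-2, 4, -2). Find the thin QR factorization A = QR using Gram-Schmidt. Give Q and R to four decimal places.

w_1 = (2, 4, -3); ‖w_1‖ = 5.3852, so e_1 = (0.3714, 0.7428, -0.5571).
e_1·w_2 = 0.3714·(-3) + 0.7428·3 + (-0.5571)·(-3) = 2.7854.
u_2 = w_2 − 2.7854·e_1 = (-4.0345, 0.9310, -1.4483).
‖u_2‖ = 4.3865, so e_2 = (-0.9197, 0.2122, -0.3302).
e_1·w_3 = 0.3714·(-2) + 0.7428·4 + (-0.5571)·(-2) = 3.3425; e_2·w_3 = (-0.9197)·(-2) + 0.2122·4 + (-0.3302)·(-2) = 3.3488.
u_3 = w_3 − 3.3425·e_1 − 3.3488·e_2 = (-0.1613, 0.8065, 0.9677).
‖u_3‖ = 1.2700, so e_3 = (-0.1270, 0.6350, 0.7620).

Q = [[0.3714, -0.9197, -0.1270], [0.7428, 0.2122, 0.6350], [-0.5571, -0.3302, 0.7620]], R = [[5.3852, 2.7854, 3.3425], [0.0000, 4.3865, 3.3488], [0.0000, 0.0000, 1.2700]]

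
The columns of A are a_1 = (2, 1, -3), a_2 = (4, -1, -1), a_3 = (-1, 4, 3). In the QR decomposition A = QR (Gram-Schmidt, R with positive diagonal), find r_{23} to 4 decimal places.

a_1 = (2, 1, -3); ‖a_1‖ = 3.7417, so q_1 = (0.5345, 0.2673, -0.8018).
q_1·a_2 = 0.5345·4 + 0.2673·(-1) + (-0.8018)·(-1) = 2.6726.
u_2 = a_2 − 2.6726·q_1 = (2.5714, -1.7143, 1.1429).
‖u_2‖ = 3.2950, so q_2 = (0.7804, -0.5203, 0.3468).
r_{23} = q_2·a_3 = -1.8209.

r_{23} = -1.8209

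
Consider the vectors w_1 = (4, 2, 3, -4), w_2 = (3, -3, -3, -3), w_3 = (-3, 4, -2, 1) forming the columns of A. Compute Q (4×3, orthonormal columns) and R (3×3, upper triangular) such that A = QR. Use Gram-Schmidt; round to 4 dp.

w_1 = (4, 2, 3, -4); ‖w_1‖ = 6.7082, so q_1 = (0.5963, 0.2981, 0.4472, -0.5963).
q_1·w_2 = 0.5963·3 + 0.2981·(-3) + 0.4472·(-3) + (-0.5963)·(-3) = 1.3416.
u_2 = w_2 − 1.3416·q_1 = (2.2000, -3.4000, -3.6000, -2.2000).
‖u_2‖ = 5.8481, so q_2 = (0.3762, -0.5814, -0.6156, -0.3762).
q_1·w_3 = 0.5963·(-3) + 0.2981·4 + 0.4472·(-2) + (-0.5963)·1 = -2.0870; q_2·w_3 = 0.3762·(-3) + (-0.5814)·4 + (-0.6156)·(-2) + (-0.3762)·1 = -2.5991.
u_3 = w_3 + 2.0870·q_1 + 2.5991·q_2 = (-0.7778, 3.1111, -2.6667, -1.2222).
‖u_3‖ = 4.3461, so q_3 = (-0.1790, 0.7158, -0.6136, -0.2812).

Q = [[0.5963, 0.3762, -0.1790], [0.2981, -0.5814, 0.7158], [0.4472, -0.6156, -0.6136], [-0.5963, -0.3762, -0.2812]], R = [[6.7082, 1.3416, -2.0870], [0.0000, 5.8481, -2.5991], [0.0000, 0.0000, 4.3461]]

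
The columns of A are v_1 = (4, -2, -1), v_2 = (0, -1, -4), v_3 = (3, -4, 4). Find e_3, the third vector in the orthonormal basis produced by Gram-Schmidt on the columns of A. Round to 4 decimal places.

v_1 = (4, -2, -1); ‖v_1‖ = 4.5826, so e_1 = (0.8729, -0.4364, -0.2182).
e_1·v_2 = 0.8729·0 + (-0.4364)·(-1) + (-0.2182)·(-4) = 1.3093.
u_2 = v_2 − 1.3093·e_1 = (-1.1429, -0.4286, -3.7143).
‖u_2‖ = 3.9097, so e_2 = (-0.2923, -0.1096, -0.9500).
e_1·v_3 = 0.8729·3 + (-0.4364)·(-4) + (-0.2182)·4 = 3.4915; e_2·v_3 = (-0.2923)·3 + (-0.1096)·(-4) + (-0.9500)·4 = -4.2385.
u_3 = v_3 − 3.4915·e_1 + 4.2385·e_2 = (-1.2866, -2.9408, 0.7352).
‖u_3‖ = 3.2931, so e_3 = (-0.3907, -0.8930, 0.2233).

e_3 = (-0.3907, -0.8930, 0.2233)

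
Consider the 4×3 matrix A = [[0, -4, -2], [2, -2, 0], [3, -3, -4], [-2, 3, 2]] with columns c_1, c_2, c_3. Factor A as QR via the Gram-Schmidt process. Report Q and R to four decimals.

Q = [[0.0000, -0.9769, -0.0282], [0.4851, 0.0575, 0.7900], [0.7276, 0.0862, -0.6019], [-0.4851, 0.1868, -0.1129]], R = [[4.1231, -4.6082, -3.8806], [0.0000, 4.0945, 1.9826], [0.0000, 0.0000, 2.2384]]

c_1 = (0, 2, 3, -2); ‖c_1‖ = 4.1231, so e_1 = (0.0000, 0.4851, 0.7276, -0.4851).
e_1·c_2 = 0.0000·(-4) + 0.4851·(-2) + 0.7276·(-3) + (-0.4851)·3 = -4.6082.
u_2 = c_2 + 4.6082·e_1 = (-4.0000, 0.2353, 0.3529, 0.7647).
‖u_2‖ = 4.0945, so e_2 = (-0.9769, 0.0575, 0.0862, 0.1868).
e_1·c_3 = 0.0000·(-2) + 0.4851·0 + 0.7276·(-4) + (-0.4851)·2 = -3.8806; e_2·c_3 = (-0.9769)·(-2) + 0.0575·0 + 0.0862·(-4) + 0.1868·2 = 1.9826.
u_3 = c_3 + 3.8806·e_1 − 1.9826·e_2 = (-0.0632, 1.7684, -1.3474, -0.2526).
‖u_3‖ = 2.2384, so e_3 = (-0.0282, 0.7900, -0.6019, -0.1129).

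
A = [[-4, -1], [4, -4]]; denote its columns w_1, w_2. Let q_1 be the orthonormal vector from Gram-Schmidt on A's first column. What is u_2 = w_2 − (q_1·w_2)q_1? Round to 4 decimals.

u_2 = (-2.5000, -2.5000)

q_1 = w_1/‖w_1‖ = (-4, 4)/5.6569 = (-0.7071, 0.7071).
r_{12} = q_1·w_2 = -2.1213.
u_2 = w_2 + 2.1213·q_1 = (-2.5000, -2.5000).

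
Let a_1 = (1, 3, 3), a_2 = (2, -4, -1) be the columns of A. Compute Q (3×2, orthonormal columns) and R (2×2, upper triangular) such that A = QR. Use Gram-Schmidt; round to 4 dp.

Q = [[0.2294, 0.7715], [0.6882, -0.5597], [0.6882, 0.3025]], R = [[4.3589, -2.9824], [0.0000, 3.4793]]

e_1 = a_1/‖a_1‖ = (1, 3, 3)/4.3589 = (0.2294, 0.6882, 0.6882).
r_{12} = e_1·a_2 = -2.9824.
u_2 = a_2 + 2.9824·e_1 = (2.6842, -1.9474, 1.0526).
‖u_2‖ = 3.4793, so e_2 = (0.7715, -0.5597, 0.3025).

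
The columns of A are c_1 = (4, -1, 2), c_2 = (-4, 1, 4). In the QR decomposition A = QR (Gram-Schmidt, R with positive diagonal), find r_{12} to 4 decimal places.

c_1 = (4, -1, 2); ‖c_1‖ = 4.5826, so q_1 = (0.8729, -0.2182, 0.4364).
r_{12} = q_1·c_2 = -1.9640.

r_{12} = -1.9640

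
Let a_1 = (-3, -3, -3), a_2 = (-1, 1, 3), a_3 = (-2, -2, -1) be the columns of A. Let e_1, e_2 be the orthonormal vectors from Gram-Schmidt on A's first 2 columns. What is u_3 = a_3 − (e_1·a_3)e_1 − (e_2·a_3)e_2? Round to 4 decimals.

u_3 = (0.1667, -0.3333, 0.1667)

e_1 = a_1/‖a_1‖ = (-3, -3, -3)/5.1962 = (-0.5774, -0.5774, -0.5774).
r_{12} = e_1·a_2 = -1.7321.
u_2 = a_2 + 1.7321·e_1 = (-2.0000, 0.0000, 2.0000).
‖u_2‖ = 2.8284, so e_2 = (-0.7071, 0.0000, 0.7071).
r_{13} = e_1·a_3 = 2.8868; r_{23} = e_2·a_3 = 0.7071.
u_3 = a_3 − 2.8868·e_1 − 0.7071·e_2 = (0.1667, -0.3333, 0.1667).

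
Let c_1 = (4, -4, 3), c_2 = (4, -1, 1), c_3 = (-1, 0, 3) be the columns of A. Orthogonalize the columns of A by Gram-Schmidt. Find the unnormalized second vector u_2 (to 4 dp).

u_2 = (1.7561, 1.2439, -0.6829)

c_1 = (4, -4, 3); ‖c_1‖ = 6.4031, so e_1 = (0.6247, -0.6247, 0.4685).
e_1·c_2 = 0.6247·4 + (-0.6247)·(-1) + 0.4685·1 = 3.5920.
u_2 = c_2 − 3.5920·e_1 = (1.7561, 1.2439, -0.6829).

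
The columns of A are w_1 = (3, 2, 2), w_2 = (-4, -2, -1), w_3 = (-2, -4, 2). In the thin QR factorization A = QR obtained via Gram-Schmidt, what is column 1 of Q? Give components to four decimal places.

e_1 = w_1/‖w_1‖ = (3, 2, 2)/4.1231 = (0.7276, 0.4851, 0.4851).

e_1 = (0.7276, 0.4851, 0.4851)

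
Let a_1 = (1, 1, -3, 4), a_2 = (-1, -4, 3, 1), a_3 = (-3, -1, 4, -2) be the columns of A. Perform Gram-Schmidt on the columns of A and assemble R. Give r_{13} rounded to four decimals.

a_1 = (1, 1, -3, 4); ‖a_1‖ = 5.1962, so q_1 = (0.1925, 0.1925, -0.5774, 0.7698).
r_{13} = q_1·a_3 = -4.6188.

r_{13} = -4.6188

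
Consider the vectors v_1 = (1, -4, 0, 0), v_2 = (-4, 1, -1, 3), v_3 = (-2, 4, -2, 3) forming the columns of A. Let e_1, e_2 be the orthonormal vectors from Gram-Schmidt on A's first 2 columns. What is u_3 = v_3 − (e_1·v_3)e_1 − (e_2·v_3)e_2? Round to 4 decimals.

u_3 = (1.2658, 0.3165, -1.3747, 1.1241)

e_1 = v_1/‖v_1‖ = (1, -4, 0, 0)/4.1231 = (0.2425, -0.9701, 0.0000, 0.0000).
r_{12} = e_1·v_2 = -1.9403.
u_2 = v_2 + 1.9403·e_1 = (-3.5294, -0.8824, -1.0000, 3.0000).
‖u_2‖ = 4.8203, so e_2 = (-0.7322, -0.1830, -0.2075, 0.6224).
r_{13} = e_1·v_3 = -4.3656; r_{23} = e_2·v_3 = 3.0142.
u_3 = v_3 + 4.3656·e_1 − 3.0142·e_2 = (1.2658, 0.3165, -1.3747, 1.1241).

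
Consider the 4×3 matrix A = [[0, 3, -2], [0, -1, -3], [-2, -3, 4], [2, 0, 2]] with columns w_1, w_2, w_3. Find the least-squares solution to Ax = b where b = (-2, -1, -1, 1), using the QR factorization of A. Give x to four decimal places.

x = (0.7422, -0.2324, 0.1358)

w_1 = (0, 0, -2, 2); ‖w_1‖ = 2.8284, so e_1 = (0.0000, 0.0000, -0.7071, 0.7071).
e_1·w_2 = 0.0000·3 + 0.0000·(-1) + (-0.7071)·(-3) + 0.7071·0 = 2.1213.
u_2 = w_2 − 2.1213·e_1 = (3.0000, -1.0000, -1.5000, -1.5000).
‖u_2‖ = 3.8079, so e_2 = (0.7878, -0.2626, -0.3939, -0.3939).
e_1·w_3 = 0.0000·(-2) + 0.0000·(-3) + (-0.7071)·4 + 0.7071·2 = -1.4142; e_2·w_3 = 0.7878·(-2) + (-0.2626)·(-3) + (-0.3939)·4 + (-0.3939)·2 = -3.1514.
u_3 = w_3 + 1.4142·e_1 + 3.1514·e_2 = (0.4828, -3.8276, 1.7586, 1.7586).
‖u_3‖ = 4.5901, so e_3 = (0.1052, -0.8339, 0.3831, 0.3831).
Qᵀb = (1.4142, -1.3131, 0.6235).
Back-substitute: x_3 = 0.6235/4.5901 = 0.1358.
x_2 = (-1.3131 + 3.1514·0.1358)/3.8079 = -0.2324.
x_1 = (1.4142 − 2.1213·(-0.2324) + 1.4142·0.1358)/2.8284 = 0.7422.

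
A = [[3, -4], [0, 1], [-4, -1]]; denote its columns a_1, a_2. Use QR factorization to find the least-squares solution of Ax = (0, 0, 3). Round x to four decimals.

x = (-0.6218, -0.4430)

e_1 = a_1/‖a_1‖ = (3, 0, -4)/5.0000 = (0.6000, 0.0000, -0.8000).
r_{12} = e_1·a_2 = -1.6000.
u_2 = a_2 + 1.6000·e_1 = (-3.0400, 1.0000, -2.2800).
‖u_2‖ = 3.9294, so e_2 = (-0.7737, 0.2545, -0.5802).
Qᵀb = (-2.4000, -1.7407).
Back-substitute: x_2 = -1.7407/3.9294 = -0.4430.
x_1 = (-2.4000 + 1.6000·(-0.4430))/5.0000 = -0.6218.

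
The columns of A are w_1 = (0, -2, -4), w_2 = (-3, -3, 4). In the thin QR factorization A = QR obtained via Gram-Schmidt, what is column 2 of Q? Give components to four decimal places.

e_2 = (-0.5571, -0.7428, 0.3714)

w_1 = (0, -2, -4); ‖w_1‖ = 4.4721, so e_1 = (0.0000, -0.4472, -0.8944).
e_1·w_2 = 0.0000·(-3) + (-0.4472)·(-3) + (-0.8944)·4 = -2.2361.
u_2 = w_2 + 2.2361·e_1 = (-3.0000, -4.0000, 2.0000).
‖u_2‖ = 5.3852, so e_2 = (-0.5571, -0.7428, 0.3714).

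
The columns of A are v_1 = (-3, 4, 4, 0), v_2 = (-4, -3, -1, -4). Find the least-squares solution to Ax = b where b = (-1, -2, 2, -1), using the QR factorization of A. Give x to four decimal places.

x = (0.1020, 0.2954)

v_1 = (-3, 4, 4, 0); ‖v_1‖ = 6.4031, so q_1 = (-0.4685, 0.6247, 0.6247, 0.0000).
q_1·v_2 = (-0.4685)·(-4) + 0.6247·(-3) + 0.6247·(-1) + 0.0000·(-4) = -0.6247.
u_2 = v_2 + 0.6247·q_1 = (-4.2927, -2.6098, -0.6098, -4.0000).
‖u_2‖ = 6.4506, so q_2 = (-0.6655, -0.4046, -0.0945, -0.6201).
Qᵀb = (0.4685, 1.9057).
Back-substitute: x_2 = 1.9057/6.4506 = 0.2954.
x_1 = (0.4685 + 0.6247·0.2954)/6.4031 = 0.1020.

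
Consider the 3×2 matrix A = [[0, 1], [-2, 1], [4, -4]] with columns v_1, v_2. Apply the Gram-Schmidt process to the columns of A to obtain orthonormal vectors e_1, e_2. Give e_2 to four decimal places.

e_1 = v_1/‖v_1‖ = (0, -2, 4)/4.4721 = (0.0000, -0.4472, 0.8944).
r_{12} = e_1·v_2 = -4.0249.
u_2 = v_2 + 4.0249·e_1 = (1.0000, -0.8000, -0.4000).
‖u_2‖ = 1.3416, so e_2 = (0.7454, -0.5963, -0.2981).

e_2 = (0.7454, -0.5963, -0.2981)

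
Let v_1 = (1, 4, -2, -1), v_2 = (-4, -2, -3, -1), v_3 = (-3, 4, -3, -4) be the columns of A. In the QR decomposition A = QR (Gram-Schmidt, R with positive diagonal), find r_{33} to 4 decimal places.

v_1 = (1, 4, -2, -1); ‖v_1‖ = 4.6904, so q_1 = (0.2132, 0.8528, -0.4264, -0.2132).
q_1·v_2 = 0.2132·(-4) + 0.8528·(-2) + (-0.4264)·(-3) + (-0.2132)·(-1) = -1.0660.
u_2 = v_2 + 1.0660·q_1 = (-3.7727, -1.0909, -3.4545, -1.2273).
‖u_2‖ = 5.3725, so q_2 = (-0.7022, -0.2031, -0.6430, -0.2284).
q_1·v_3 = 0.2132·(-3) + 0.8528·4 + (-0.4264)·(-3) + (-0.2132)·(-4) = 4.9036; q_2·v_3 = (-0.7022)·(-3) + (-0.2031)·4 + (-0.6430)·(-3) + (-0.2284)·(-4) = 4.1372.
u_3 = v_3 − 4.9036·q_1 − 4.1372·q_2 = (-1.1402, 0.6583, 1.7512, -2.0094).
r_{33} = ‖u_3‖ = 2.9728.

r_{33} = 2.9728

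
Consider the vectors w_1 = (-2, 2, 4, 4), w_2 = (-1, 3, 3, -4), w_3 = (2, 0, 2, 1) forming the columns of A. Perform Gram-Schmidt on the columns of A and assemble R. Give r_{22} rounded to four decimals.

w_1 = (-2, 2, 4, 4); ‖w_1‖ = 6.3246, so e_1 = (-0.3162, 0.3162, 0.6325, 0.6325).
e_1·w_2 = (-0.3162)·(-1) + 0.3162·3 + 0.6325·3 + 0.6325·(-4) = 0.6325.
u_2 = w_2 − 0.6325·e_1 = (-0.8000, 2.8000, 2.6000, -4.4000).
r_{22} = ‖u_2‖ = 5.8822.

r_{22} = 5.8822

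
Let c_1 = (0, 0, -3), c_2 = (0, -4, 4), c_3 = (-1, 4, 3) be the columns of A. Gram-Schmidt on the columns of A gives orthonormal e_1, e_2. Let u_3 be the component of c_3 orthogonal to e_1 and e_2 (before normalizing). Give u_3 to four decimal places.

e_1 = c_1/‖c_1‖ = (0, 0, -3)/3.0000 = (0.0000, 0.0000, -1.0000).
r_{12} = e_1·c_2 = -4.0000.
u_2 = c_2 + 4.0000·e_1 = (0.0000, -4.0000, 0.0000).
‖u_2‖ = 4.0000, so e_2 = (0.0000, -1.0000, 0.0000).
r_{13} = e_1·c_3 = -3.0000; r_{23} = e_2·c_3 = -4.0000.
u_3 = c_3 + 3.0000·e_1 + 4.0000·e_2 = (-1.0000, 0.0000, 0.0000).

u_3 = (-1.0000, 0.0000, 0.0000)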